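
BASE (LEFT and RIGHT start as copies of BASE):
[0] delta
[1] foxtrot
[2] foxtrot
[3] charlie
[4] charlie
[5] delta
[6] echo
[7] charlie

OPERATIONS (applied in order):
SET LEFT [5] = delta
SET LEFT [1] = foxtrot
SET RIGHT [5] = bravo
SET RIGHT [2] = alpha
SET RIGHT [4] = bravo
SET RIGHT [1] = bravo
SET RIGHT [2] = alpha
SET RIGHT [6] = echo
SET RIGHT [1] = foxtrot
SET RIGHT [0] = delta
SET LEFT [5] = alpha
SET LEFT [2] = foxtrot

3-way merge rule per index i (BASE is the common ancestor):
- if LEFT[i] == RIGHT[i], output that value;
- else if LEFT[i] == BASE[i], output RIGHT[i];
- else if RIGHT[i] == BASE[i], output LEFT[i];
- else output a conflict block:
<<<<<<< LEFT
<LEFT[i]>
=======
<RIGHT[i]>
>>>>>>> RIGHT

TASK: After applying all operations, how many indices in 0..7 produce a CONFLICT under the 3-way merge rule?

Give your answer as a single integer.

Final LEFT:  [delta, foxtrot, foxtrot, charlie, charlie, alpha, echo, charlie]
Final RIGHT: [delta, foxtrot, alpha, charlie, bravo, bravo, echo, charlie]
i=0: L=delta R=delta -> agree -> delta
i=1: L=foxtrot R=foxtrot -> agree -> foxtrot
i=2: L=foxtrot=BASE, R=alpha -> take RIGHT -> alpha
i=3: L=charlie R=charlie -> agree -> charlie
i=4: L=charlie=BASE, R=bravo -> take RIGHT -> bravo
i=5: BASE=delta L=alpha R=bravo all differ -> CONFLICT
i=6: L=echo R=echo -> agree -> echo
i=7: L=charlie R=charlie -> agree -> charlie
Conflict count: 1

Answer: 1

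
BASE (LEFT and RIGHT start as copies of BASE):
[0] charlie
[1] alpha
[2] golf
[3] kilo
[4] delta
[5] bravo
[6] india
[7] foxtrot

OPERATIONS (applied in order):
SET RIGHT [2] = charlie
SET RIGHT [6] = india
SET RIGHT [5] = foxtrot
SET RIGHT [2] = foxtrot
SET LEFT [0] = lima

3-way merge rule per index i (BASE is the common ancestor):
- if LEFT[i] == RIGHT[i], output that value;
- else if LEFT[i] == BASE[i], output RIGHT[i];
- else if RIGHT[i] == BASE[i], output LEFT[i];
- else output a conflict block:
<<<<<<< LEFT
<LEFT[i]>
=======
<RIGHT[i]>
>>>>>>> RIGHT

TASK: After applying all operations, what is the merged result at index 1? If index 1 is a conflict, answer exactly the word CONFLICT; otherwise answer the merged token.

Answer: alpha

Derivation:
Final LEFT:  [lima, alpha, golf, kilo, delta, bravo, india, foxtrot]
Final RIGHT: [charlie, alpha, foxtrot, kilo, delta, foxtrot, india, foxtrot]
i=0: L=lima, R=charlie=BASE -> take LEFT -> lima
i=1: L=alpha R=alpha -> agree -> alpha
i=2: L=golf=BASE, R=foxtrot -> take RIGHT -> foxtrot
i=3: L=kilo R=kilo -> agree -> kilo
i=4: L=delta R=delta -> agree -> delta
i=5: L=bravo=BASE, R=foxtrot -> take RIGHT -> foxtrot
i=6: L=india R=india -> agree -> india
i=7: L=foxtrot R=foxtrot -> agree -> foxtrot
Index 1 -> alpha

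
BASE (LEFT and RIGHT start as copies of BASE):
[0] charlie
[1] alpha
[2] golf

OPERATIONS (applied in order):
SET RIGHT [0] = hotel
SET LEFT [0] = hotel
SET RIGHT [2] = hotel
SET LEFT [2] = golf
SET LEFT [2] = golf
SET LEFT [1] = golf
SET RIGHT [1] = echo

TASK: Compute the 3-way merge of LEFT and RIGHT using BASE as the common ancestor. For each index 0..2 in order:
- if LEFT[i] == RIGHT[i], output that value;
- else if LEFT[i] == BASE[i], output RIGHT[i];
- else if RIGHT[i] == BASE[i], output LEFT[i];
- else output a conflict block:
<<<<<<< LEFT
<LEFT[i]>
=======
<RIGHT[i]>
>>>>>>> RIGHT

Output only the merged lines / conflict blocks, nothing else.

Answer: hotel
<<<<<<< LEFT
golf
=======
echo
>>>>>>> RIGHT
hotel

Derivation:
Final LEFT:  [hotel, golf, golf]
Final RIGHT: [hotel, echo, hotel]
i=0: L=hotel R=hotel -> agree -> hotel
i=1: BASE=alpha L=golf R=echo all differ -> CONFLICT
i=2: L=golf=BASE, R=hotel -> take RIGHT -> hotel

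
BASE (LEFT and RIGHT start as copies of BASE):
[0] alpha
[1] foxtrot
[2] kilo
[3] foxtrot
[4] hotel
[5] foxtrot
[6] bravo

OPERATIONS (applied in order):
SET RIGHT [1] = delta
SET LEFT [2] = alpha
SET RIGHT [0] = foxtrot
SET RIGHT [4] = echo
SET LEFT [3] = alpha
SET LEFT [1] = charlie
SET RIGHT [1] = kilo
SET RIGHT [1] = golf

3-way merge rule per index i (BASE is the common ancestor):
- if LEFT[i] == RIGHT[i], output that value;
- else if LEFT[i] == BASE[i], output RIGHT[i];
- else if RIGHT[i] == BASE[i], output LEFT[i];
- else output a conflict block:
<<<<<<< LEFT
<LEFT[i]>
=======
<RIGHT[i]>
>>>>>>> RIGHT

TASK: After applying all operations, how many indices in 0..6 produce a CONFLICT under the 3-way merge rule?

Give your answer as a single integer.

Final LEFT:  [alpha, charlie, alpha, alpha, hotel, foxtrot, bravo]
Final RIGHT: [foxtrot, golf, kilo, foxtrot, echo, foxtrot, bravo]
i=0: L=alpha=BASE, R=foxtrot -> take RIGHT -> foxtrot
i=1: BASE=foxtrot L=charlie R=golf all differ -> CONFLICT
i=2: L=alpha, R=kilo=BASE -> take LEFT -> alpha
i=3: L=alpha, R=foxtrot=BASE -> take LEFT -> alpha
i=4: L=hotel=BASE, R=echo -> take RIGHT -> echo
i=5: L=foxtrot R=foxtrot -> agree -> foxtrot
i=6: L=bravo R=bravo -> agree -> bravo
Conflict count: 1

Answer: 1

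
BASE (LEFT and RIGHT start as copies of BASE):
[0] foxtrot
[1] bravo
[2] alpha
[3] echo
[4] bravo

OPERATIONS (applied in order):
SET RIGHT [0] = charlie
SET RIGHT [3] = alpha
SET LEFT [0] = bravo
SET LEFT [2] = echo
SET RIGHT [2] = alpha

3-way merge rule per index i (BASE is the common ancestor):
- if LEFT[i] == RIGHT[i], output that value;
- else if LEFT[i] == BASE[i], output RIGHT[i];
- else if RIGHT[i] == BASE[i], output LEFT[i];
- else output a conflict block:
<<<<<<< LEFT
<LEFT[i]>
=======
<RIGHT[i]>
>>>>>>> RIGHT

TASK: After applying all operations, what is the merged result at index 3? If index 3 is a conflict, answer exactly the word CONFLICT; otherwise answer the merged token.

Final LEFT:  [bravo, bravo, echo, echo, bravo]
Final RIGHT: [charlie, bravo, alpha, alpha, bravo]
i=0: BASE=foxtrot L=bravo R=charlie all differ -> CONFLICT
i=1: L=bravo R=bravo -> agree -> bravo
i=2: L=echo, R=alpha=BASE -> take LEFT -> echo
i=3: L=echo=BASE, R=alpha -> take RIGHT -> alpha
i=4: L=bravo R=bravo -> agree -> bravo
Index 3 -> alpha

Answer: alpha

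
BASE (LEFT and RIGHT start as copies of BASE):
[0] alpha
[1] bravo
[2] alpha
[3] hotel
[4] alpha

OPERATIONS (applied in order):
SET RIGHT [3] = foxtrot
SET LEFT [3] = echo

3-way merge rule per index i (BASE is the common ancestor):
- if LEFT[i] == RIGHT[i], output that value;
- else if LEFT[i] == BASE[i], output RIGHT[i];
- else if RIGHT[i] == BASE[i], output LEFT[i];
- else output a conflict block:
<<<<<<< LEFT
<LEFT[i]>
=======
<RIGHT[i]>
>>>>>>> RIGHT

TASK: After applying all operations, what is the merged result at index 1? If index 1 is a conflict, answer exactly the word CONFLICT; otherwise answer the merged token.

Answer: bravo

Derivation:
Final LEFT:  [alpha, bravo, alpha, echo, alpha]
Final RIGHT: [alpha, bravo, alpha, foxtrot, alpha]
i=0: L=alpha R=alpha -> agree -> alpha
i=1: L=bravo R=bravo -> agree -> bravo
i=2: L=alpha R=alpha -> agree -> alpha
i=3: BASE=hotel L=echo R=foxtrot all differ -> CONFLICT
i=4: L=alpha R=alpha -> agree -> alpha
Index 1 -> bravo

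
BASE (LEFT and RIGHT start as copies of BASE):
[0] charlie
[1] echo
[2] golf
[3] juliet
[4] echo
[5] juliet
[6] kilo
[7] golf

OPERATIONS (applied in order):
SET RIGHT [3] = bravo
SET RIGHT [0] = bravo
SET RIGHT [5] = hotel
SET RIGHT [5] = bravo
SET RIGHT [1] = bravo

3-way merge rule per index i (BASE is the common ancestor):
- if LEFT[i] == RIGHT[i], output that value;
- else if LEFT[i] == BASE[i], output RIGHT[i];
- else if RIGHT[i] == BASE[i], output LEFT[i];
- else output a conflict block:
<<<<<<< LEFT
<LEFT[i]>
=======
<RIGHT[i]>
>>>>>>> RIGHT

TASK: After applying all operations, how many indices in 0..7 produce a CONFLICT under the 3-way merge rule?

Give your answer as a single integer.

Final LEFT:  [charlie, echo, golf, juliet, echo, juliet, kilo, golf]
Final RIGHT: [bravo, bravo, golf, bravo, echo, bravo, kilo, golf]
i=0: L=charlie=BASE, R=bravo -> take RIGHT -> bravo
i=1: L=echo=BASE, R=bravo -> take RIGHT -> bravo
i=2: L=golf R=golf -> agree -> golf
i=3: L=juliet=BASE, R=bravo -> take RIGHT -> bravo
i=4: L=echo R=echo -> agree -> echo
i=5: L=juliet=BASE, R=bravo -> take RIGHT -> bravo
i=6: L=kilo R=kilo -> agree -> kilo
i=7: L=golf R=golf -> agree -> golf
Conflict count: 0

Answer: 0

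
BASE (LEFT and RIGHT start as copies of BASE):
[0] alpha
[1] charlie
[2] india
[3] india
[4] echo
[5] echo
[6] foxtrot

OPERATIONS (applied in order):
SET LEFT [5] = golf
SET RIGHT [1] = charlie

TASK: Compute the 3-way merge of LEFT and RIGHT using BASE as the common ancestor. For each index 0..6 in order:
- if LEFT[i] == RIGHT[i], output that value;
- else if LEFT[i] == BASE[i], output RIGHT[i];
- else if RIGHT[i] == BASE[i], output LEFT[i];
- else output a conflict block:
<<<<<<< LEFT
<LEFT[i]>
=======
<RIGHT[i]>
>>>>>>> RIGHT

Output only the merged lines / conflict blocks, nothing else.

Final LEFT:  [alpha, charlie, india, india, echo, golf, foxtrot]
Final RIGHT: [alpha, charlie, india, india, echo, echo, foxtrot]
i=0: L=alpha R=alpha -> agree -> alpha
i=1: L=charlie R=charlie -> agree -> charlie
i=2: L=india R=india -> agree -> india
i=3: L=india R=india -> agree -> india
i=4: L=echo R=echo -> agree -> echo
i=5: L=golf, R=echo=BASE -> take LEFT -> golf
i=6: L=foxtrot R=foxtrot -> agree -> foxtrot

Answer: alpha
charlie
india
india
echo
golf
foxtrot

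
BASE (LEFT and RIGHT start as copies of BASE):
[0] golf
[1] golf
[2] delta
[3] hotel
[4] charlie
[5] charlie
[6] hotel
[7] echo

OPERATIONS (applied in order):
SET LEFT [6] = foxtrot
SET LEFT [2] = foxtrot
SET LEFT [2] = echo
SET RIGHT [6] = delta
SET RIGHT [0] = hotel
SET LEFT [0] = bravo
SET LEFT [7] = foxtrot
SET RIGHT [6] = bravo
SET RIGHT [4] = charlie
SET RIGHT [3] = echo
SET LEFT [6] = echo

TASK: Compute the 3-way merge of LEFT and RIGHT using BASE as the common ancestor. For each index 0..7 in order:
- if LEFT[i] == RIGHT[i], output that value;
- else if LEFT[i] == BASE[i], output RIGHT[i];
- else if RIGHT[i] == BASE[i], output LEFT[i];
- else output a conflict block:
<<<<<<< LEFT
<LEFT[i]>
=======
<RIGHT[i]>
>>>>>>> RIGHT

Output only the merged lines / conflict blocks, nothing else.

Answer: <<<<<<< LEFT
bravo
=======
hotel
>>>>>>> RIGHT
golf
echo
echo
charlie
charlie
<<<<<<< LEFT
echo
=======
bravo
>>>>>>> RIGHT
foxtrot

Derivation:
Final LEFT:  [bravo, golf, echo, hotel, charlie, charlie, echo, foxtrot]
Final RIGHT: [hotel, golf, delta, echo, charlie, charlie, bravo, echo]
i=0: BASE=golf L=bravo R=hotel all differ -> CONFLICT
i=1: L=golf R=golf -> agree -> golf
i=2: L=echo, R=delta=BASE -> take LEFT -> echo
i=3: L=hotel=BASE, R=echo -> take RIGHT -> echo
i=4: L=charlie R=charlie -> agree -> charlie
i=5: L=charlie R=charlie -> agree -> charlie
i=6: BASE=hotel L=echo R=bravo all differ -> CONFLICT
i=7: L=foxtrot, R=echo=BASE -> take LEFT -> foxtrot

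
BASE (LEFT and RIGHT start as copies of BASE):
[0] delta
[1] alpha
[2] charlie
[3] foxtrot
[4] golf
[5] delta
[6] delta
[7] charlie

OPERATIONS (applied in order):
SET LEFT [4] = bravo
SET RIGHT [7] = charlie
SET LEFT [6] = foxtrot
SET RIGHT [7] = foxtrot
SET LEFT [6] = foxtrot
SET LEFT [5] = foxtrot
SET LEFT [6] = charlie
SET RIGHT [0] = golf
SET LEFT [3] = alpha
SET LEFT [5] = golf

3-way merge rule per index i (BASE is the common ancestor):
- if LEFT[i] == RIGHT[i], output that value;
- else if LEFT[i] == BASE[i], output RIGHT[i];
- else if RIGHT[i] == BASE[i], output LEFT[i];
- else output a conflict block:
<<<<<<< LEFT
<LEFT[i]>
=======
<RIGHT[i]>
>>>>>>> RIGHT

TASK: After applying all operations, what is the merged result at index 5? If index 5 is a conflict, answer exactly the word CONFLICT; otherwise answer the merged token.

Final LEFT:  [delta, alpha, charlie, alpha, bravo, golf, charlie, charlie]
Final RIGHT: [golf, alpha, charlie, foxtrot, golf, delta, delta, foxtrot]
i=0: L=delta=BASE, R=golf -> take RIGHT -> golf
i=1: L=alpha R=alpha -> agree -> alpha
i=2: L=charlie R=charlie -> agree -> charlie
i=3: L=alpha, R=foxtrot=BASE -> take LEFT -> alpha
i=4: L=bravo, R=golf=BASE -> take LEFT -> bravo
i=5: L=golf, R=delta=BASE -> take LEFT -> golf
i=6: L=charlie, R=delta=BASE -> take LEFT -> charlie
i=7: L=charlie=BASE, R=foxtrot -> take RIGHT -> foxtrot
Index 5 -> golf

Answer: golf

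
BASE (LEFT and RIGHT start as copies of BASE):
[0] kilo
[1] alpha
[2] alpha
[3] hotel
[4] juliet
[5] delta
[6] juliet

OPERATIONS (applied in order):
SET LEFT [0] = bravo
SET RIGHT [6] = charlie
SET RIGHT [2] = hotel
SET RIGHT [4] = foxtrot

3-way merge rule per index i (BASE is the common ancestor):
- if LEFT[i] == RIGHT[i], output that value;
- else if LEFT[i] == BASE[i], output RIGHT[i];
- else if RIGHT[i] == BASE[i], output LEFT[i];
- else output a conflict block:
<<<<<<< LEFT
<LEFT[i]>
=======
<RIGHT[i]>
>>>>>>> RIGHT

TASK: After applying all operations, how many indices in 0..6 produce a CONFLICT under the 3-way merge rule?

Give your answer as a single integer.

Final LEFT:  [bravo, alpha, alpha, hotel, juliet, delta, juliet]
Final RIGHT: [kilo, alpha, hotel, hotel, foxtrot, delta, charlie]
i=0: L=bravo, R=kilo=BASE -> take LEFT -> bravo
i=1: L=alpha R=alpha -> agree -> alpha
i=2: L=alpha=BASE, R=hotel -> take RIGHT -> hotel
i=3: L=hotel R=hotel -> agree -> hotel
i=4: L=juliet=BASE, R=foxtrot -> take RIGHT -> foxtrot
i=5: L=delta R=delta -> agree -> delta
i=6: L=juliet=BASE, R=charlie -> take RIGHT -> charlie
Conflict count: 0

Answer: 0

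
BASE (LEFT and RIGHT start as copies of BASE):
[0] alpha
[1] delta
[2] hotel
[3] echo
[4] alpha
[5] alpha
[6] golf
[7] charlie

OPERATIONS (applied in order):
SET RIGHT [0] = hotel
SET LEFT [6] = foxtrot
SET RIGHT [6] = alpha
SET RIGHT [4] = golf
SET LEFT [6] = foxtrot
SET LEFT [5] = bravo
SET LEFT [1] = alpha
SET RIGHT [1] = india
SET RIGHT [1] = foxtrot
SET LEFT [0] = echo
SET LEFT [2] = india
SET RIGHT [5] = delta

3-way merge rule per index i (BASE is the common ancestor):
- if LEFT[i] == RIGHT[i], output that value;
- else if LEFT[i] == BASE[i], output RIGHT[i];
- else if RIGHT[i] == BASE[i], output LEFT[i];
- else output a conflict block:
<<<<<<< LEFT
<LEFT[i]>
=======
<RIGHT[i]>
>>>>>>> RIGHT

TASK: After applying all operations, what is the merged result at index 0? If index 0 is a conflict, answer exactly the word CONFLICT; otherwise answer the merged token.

Answer: CONFLICT

Derivation:
Final LEFT:  [echo, alpha, india, echo, alpha, bravo, foxtrot, charlie]
Final RIGHT: [hotel, foxtrot, hotel, echo, golf, delta, alpha, charlie]
i=0: BASE=alpha L=echo R=hotel all differ -> CONFLICT
i=1: BASE=delta L=alpha R=foxtrot all differ -> CONFLICT
i=2: L=india, R=hotel=BASE -> take LEFT -> india
i=3: L=echo R=echo -> agree -> echo
i=4: L=alpha=BASE, R=golf -> take RIGHT -> golf
i=5: BASE=alpha L=bravo R=delta all differ -> CONFLICT
i=6: BASE=golf L=foxtrot R=alpha all differ -> CONFLICT
i=7: L=charlie R=charlie -> agree -> charlie
Index 0 -> CONFLICT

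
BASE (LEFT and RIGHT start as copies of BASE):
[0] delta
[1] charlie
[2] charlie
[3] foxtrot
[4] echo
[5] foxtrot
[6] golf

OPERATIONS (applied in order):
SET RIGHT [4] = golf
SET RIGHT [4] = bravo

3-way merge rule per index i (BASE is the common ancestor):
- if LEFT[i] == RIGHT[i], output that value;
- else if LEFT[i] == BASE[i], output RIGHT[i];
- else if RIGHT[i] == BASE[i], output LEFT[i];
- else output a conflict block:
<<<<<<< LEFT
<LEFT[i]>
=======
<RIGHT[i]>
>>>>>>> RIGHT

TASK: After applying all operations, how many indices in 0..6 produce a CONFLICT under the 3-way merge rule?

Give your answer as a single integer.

Answer: 0

Derivation:
Final LEFT:  [delta, charlie, charlie, foxtrot, echo, foxtrot, golf]
Final RIGHT: [delta, charlie, charlie, foxtrot, bravo, foxtrot, golf]
i=0: L=delta R=delta -> agree -> delta
i=1: L=charlie R=charlie -> agree -> charlie
i=2: L=charlie R=charlie -> agree -> charlie
i=3: L=foxtrot R=foxtrot -> agree -> foxtrot
i=4: L=echo=BASE, R=bravo -> take RIGHT -> bravo
i=5: L=foxtrot R=foxtrot -> agree -> foxtrot
i=6: L=golf R=golf -> agree -> golf
Conflict count: 0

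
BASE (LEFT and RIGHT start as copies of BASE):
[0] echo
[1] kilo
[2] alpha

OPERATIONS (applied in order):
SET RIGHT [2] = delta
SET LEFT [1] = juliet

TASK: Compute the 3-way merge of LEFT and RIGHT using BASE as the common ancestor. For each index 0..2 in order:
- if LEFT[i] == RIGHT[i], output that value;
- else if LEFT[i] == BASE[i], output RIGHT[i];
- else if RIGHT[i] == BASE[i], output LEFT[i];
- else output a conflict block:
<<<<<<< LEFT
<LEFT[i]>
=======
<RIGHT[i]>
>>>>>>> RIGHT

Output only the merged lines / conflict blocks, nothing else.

Answer: echo
juliet
delta

Derivation:
Final LEFT:  [echo, juliet, alpha]
Final RIGHT: [echo, kilo, delta]
i=0: L=echo R=echo -> agree -> echo
i=1: L=juliet, R=kilo=BASE -> take LEFT -> juliet
i=2: L=alpha=BASE, R=delta -> take RIGHT -> delta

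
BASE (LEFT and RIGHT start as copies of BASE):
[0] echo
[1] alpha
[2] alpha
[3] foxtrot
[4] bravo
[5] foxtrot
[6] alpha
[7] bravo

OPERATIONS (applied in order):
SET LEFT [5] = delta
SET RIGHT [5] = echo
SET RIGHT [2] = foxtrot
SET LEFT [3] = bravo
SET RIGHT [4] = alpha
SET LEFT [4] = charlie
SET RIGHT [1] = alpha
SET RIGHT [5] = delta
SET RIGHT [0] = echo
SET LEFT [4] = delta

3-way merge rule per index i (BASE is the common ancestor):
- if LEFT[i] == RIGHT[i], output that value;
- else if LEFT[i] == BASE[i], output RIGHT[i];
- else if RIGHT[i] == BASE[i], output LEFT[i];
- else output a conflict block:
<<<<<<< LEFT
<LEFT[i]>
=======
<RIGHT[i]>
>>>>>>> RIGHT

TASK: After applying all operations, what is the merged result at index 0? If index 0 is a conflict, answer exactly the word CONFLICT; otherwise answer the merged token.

Answer: echo

Derivation:
Final LEFT:  [echo, alpha, alpha, bravo, delta, delta, alpha, bravo]
Final RIGHT: [echo, alpha, foxtrot, foxtrot, alpha, delta, alpha, bravo]
i=0: L=echo R=echo -> agree -> echo
i=1: L=alpha R=alpha -> agree -> alpha
i=2: L=alpha=BASE, R=foxtrot -> take RIGHT -> foxtrot
i=3: L=bravo, R=foxtrot=BASE -> take LEFT -> bravo
i=4: BASE=bravo L=delta R=alpha all differ -> CONFLICT
i=5: L=delta R=delta -> agree -> delta
i=6: L=alpha R=alpha -> agree -> alpha
i=7: L=bravo R=bravo -> agree -> bravo
Index 0 -> echo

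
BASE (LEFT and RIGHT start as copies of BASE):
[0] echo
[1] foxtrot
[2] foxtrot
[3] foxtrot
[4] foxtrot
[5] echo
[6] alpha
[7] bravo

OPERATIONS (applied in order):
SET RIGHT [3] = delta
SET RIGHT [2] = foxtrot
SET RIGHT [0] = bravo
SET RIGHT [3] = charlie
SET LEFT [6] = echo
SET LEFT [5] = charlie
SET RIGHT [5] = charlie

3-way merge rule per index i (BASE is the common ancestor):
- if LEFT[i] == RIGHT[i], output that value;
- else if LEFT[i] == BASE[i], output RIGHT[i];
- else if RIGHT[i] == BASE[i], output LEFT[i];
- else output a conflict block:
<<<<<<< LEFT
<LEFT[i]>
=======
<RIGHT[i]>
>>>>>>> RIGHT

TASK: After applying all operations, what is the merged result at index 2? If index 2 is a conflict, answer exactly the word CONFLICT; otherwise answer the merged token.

Answer: foxtrot

Derivation:
Final LEFT:  [echo, foxtrot, foxtrot, foxtrot, foxtrot, charlie, echo, bravo]
Final RIGHT: [bravo, foxtrot, foxtrot, charlie, foxtrot, charlie, alpha, bravo]
i=0: L=echo=BASE, R=bravo -> take RIGHT -> bravo
i=1: L=foxtrot R=foxtrot -> agree -> foxtrot
i=2: L=foxtrot R=foxtrot -> agree -> foxtrot
i=3: L=foxtrot=BASE, R=charlie -> take RIGHT -> charlie
i=4: L=foxtrot R=foxtrot -> agree -> foxtrot
i=5: L=charlie R=charlie -> agree -> charlie
i=6: L=echo, R=alpha=BASE -> take LEFT -> echo
i=7: L=bravo R=bravo -> agree -> bravo
Index 2 -> foxtrot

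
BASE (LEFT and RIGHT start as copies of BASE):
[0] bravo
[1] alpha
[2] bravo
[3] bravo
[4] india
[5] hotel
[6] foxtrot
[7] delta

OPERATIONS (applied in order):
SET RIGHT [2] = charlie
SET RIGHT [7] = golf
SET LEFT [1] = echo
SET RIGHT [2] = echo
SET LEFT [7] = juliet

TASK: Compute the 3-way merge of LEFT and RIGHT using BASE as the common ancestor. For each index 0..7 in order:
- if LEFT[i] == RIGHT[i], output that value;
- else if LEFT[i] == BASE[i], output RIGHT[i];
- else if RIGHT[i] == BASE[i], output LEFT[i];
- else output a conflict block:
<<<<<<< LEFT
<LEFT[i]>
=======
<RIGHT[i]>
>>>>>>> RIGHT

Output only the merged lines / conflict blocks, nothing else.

Final LEFT:  [bravo, echo, bravo, bravo, india, hotel, foxtrot, juliet]
Final RIGHT: [bravo, alpha, echo, bravo, india, hotel, foxtrot, golf]
i=0: L=bravo R=bravo -> agree -> bravo
i=1: L=echo, R=alpha=BASE -> take LEFT -> echo
i=2: L=bravo=BASE, R=echo -> take RIGHT -> echo
i=3: L=bravo R=bravo -> agree -> bravo
i=4: L=india R=india -> agree -> india
i=5: L=hotel R=hotel -> agree -> hotel
i=6: L=foxtrot R=foxtrot -> agree -> foxtrot
i=7: BASE=delta L=juliet R=golf all differ -> CONFLICT

Answer: bravo
echo
echo
bravo
india
hotel
foxtrot
<<<<<<< LEFT
juliet
=======
golf
>>>>>>> RIGHT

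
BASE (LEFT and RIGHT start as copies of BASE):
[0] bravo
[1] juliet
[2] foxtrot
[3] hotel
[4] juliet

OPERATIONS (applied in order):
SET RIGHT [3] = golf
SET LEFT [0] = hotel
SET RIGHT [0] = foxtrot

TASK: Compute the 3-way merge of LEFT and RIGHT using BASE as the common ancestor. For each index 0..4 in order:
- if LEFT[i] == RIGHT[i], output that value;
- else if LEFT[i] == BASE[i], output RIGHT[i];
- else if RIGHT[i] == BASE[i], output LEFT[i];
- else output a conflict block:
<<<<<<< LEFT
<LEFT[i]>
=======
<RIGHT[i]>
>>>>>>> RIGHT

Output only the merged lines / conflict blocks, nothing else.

Final LEFT:  [hotel, juliet, foxtrot, hotel, juliet]
Final RIGHT: [foxtrot, juliet, foxtrot, golf, juliet]
i=0: BASE=bravo L=hotel R=foxtrot all differ -> CONFLICT
i=1: L=juliet R=juliet -> agree -> juliet
i=2: L=foxtrot R=foxtrot -> agree -> foxtrot
i=3: L=hotel=BASE, R=golf -> take RIGHT -> golf
i=4: L=juliet R=juliet -> agree -> juliet

Answer: <<<<<<< LEFT
hotel
=======
foxtrot
>>>>>>> RIGHT
juliet
foxtrot
golf
juliet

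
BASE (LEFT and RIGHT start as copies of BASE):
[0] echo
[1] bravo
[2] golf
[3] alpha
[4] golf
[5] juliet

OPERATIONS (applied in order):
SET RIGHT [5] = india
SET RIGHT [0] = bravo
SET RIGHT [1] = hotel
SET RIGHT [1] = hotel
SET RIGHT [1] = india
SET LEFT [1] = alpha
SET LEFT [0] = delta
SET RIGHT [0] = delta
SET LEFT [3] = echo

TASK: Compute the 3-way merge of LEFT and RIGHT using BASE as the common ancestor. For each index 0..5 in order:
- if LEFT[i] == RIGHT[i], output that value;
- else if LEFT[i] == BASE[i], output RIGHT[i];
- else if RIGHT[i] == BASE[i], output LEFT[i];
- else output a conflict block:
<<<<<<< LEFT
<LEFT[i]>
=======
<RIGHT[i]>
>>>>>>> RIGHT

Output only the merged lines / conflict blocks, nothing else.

Final LEFT:  [delta, alpha, golf, echo, golf, juliet]
Final RIGHT: [delta, india, golf, alpha, golf, india]
i=0: L=delta R=delta -> agree -> delta
i=1: BASE=bravo L=alpha R=india all differ -> CONFLICT
i=2: L=golf R=golf -> agree -> golf
i=3: L=echo, R=alpha=BASE -> take LEFT -> echo
i=4: L=golf R=golf -> agree -> golf
i=5: L=juliet=BASE, R=india -> take RIGHT -> india

Answer: delta
<<<<<<< LEFT
alpha
=======
india
>>>>>>> RIGHT
golf
echo
golf
india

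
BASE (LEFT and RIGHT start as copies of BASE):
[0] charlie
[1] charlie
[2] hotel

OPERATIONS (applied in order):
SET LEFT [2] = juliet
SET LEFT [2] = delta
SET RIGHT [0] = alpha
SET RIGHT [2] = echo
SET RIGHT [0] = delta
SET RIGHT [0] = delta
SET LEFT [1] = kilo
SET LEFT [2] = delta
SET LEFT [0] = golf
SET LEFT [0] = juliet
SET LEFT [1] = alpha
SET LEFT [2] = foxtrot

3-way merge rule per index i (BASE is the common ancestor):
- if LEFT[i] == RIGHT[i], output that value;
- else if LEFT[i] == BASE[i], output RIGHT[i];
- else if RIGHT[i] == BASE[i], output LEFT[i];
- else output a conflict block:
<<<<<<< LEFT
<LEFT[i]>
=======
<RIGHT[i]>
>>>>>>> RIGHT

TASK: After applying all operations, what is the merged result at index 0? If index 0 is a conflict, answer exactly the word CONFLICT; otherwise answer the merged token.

Answer: CONFLICT

Derivation:
Final LEFT:  [juliet, alpha, foxtrot]
Final RIGHT: [delta, charlie, echo]
i=0: BASE=charlie L=juliet R=delta all differ -> CONFLICT
i=1: L=alpha, R=charlie=BASE -> take LEFT -> alpha
i=2: BASE=hotel L=foxtrot R=echo all differ -> CONFLICT
Index 0 -> CONFLICT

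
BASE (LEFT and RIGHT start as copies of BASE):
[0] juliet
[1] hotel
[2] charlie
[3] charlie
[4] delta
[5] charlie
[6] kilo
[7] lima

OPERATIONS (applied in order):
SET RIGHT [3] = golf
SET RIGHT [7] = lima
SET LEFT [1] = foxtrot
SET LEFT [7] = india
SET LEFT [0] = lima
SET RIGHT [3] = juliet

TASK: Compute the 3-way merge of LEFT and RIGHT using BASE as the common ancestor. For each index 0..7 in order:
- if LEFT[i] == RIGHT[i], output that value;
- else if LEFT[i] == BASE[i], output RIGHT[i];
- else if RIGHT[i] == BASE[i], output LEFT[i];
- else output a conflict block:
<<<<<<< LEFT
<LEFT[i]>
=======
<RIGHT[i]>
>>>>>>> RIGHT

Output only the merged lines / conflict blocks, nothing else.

Final LEFT:  [lima, foxtrot, charlie, charlie, delta, charlie, kilo, india]
Final RIGHT: [juliet, hotel, charlie, juliet, delta, charlie, kilo, lima]
i=0: L=lima, R=juliet=BASE -> take LEFT -> lima
i=1: L=foxtrot, R=hotel=BASE -> take LEFT -> foxtrot
i=2: L=charlie R=charlie -> agree -> charlie
i=3: L=charlie=BASE, R=juliet -> take RIGHT -> juliet
i=4: L=delta R=delta -> agree -> delta
i=5: L=charlie R=charlie -> agree -> charlie
i=6: L=kilo R=kilo -> agree -> kilo
i=7: L=india, R=lima=BASE -> take LEFT -> india

Answer: lima
foxtrot
charlie
juliet
delta
charlie
kilo
india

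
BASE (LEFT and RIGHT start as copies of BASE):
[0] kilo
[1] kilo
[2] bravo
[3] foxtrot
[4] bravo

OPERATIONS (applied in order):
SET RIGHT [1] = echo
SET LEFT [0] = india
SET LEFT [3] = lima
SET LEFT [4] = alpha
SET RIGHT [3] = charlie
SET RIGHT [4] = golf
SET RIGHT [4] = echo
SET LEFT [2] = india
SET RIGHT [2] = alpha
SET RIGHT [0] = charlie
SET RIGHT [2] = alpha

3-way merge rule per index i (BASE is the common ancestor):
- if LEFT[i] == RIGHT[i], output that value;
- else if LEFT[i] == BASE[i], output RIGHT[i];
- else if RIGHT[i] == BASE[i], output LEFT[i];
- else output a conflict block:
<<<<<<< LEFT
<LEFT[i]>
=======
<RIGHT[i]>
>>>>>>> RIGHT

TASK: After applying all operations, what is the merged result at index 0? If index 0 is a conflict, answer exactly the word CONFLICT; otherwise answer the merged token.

Final LEFT:  [india, kilo, india, lima, alpha]
Final RIGHT: [charlie, echo, alpha, charlie, echo]
i=0: BASE=kilo L=india R=charlie all differ -> CONFLICT
i=1: L=kilo=BASE, R=echo -> take RIGHT -> echo
i=2: BASE=bravo L=india R=alpha all differ -> CONFLICT
i=3: BASE=foxtrot L=lima R=charlie all differ -> CONFLICT
i=4: BASE=bravo L=alpha R=echo all differ -> CONFLICT
Index 0 -> CONFLICT

Answer: CONFLICT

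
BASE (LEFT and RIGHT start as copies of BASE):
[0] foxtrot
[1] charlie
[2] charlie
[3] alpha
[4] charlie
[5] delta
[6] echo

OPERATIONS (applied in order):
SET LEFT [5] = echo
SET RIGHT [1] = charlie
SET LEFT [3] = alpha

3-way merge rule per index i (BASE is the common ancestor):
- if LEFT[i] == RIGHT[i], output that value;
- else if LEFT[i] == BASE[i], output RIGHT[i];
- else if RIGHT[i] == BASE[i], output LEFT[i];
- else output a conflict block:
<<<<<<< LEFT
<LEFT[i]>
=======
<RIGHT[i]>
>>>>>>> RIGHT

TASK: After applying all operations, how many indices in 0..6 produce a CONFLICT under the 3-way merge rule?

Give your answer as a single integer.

Answer: 0

Derivation:
Final LEFT:  [foxtrot, charlie, charlie, alpha, charlie, echo, echo]
Final RIGHT: [foxtrot, charlie, charlie, alpha, charlie, delta, echo]
i=0: L=foxtrot R=foxtrot -> agree -> foxtrot
i=1: L=charlie R=charlie -> agree -> charlie
i=2: L=charlie R=charlie -> agree -> charlie
i=3: L=alpha R=alpha -> agree -> alpha
i=4: L=charlie R=charlie -> agree -> charlie
i=5: L=echo, R=delta=BASE -> take LEFT -> echo
i=6: L=echo R=echo -> agree -> echo
Conflict count: 0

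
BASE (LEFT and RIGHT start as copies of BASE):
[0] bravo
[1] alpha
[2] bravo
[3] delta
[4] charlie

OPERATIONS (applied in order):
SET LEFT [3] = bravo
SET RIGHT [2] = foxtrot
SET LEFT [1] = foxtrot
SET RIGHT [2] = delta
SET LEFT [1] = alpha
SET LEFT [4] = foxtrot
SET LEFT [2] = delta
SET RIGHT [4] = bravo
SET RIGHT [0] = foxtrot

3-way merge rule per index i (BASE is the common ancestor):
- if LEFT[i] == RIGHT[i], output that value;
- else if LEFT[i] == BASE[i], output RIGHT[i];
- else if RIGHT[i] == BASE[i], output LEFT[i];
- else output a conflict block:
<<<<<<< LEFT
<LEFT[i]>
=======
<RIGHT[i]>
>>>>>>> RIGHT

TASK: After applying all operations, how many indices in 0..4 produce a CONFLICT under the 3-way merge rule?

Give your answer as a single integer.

Final LEFT:  [bravo, alpha, delta, bravo, foxtrot]
Final RIGHT: [foxtrot, alpha, delta, delta, bravo]
i=0: L=bravo=BASE, R=foxtrot -> take RIGHT -> foxtrot
i=1: L=alpha R=alpha -> agree -> alpha
i=2: L=delta R=delta -> agree -> delta
i=3: L=bravo, R=delta=BASE -> take LEFT -> bravo
i=4: BASE=charlie L=foxtrot R=bravo all differ -> CONFLICT
Conflict count: 1

Answer: 1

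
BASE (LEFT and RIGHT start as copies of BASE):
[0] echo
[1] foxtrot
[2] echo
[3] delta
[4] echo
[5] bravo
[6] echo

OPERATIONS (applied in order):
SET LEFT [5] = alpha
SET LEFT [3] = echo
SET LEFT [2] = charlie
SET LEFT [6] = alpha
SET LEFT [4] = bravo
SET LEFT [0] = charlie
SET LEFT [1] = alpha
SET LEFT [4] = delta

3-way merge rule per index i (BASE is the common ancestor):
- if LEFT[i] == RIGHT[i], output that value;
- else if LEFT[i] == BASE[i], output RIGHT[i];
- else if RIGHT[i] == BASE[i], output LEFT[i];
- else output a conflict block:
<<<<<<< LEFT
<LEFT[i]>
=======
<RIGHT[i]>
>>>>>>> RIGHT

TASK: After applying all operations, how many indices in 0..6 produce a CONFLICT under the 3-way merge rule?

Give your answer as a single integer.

Final LEFT:  [charlie, alpha, charlie, echo, delta, alpha, alpha]
Final RIGHT: [echo, foxtrot, echo, delta, echo, bravo, echo]
i=0: L=charlie, R=echo=BASE -> take LEFT -> charlie
i=1: L=alpha, R=foxtrot=BASE -> take LEFT -> alpha
i=2: L=charlie, R=echo=BASE -> take LEFT -> charlie
i=3: L=echo, R=delta=BASE -> take LEFT -> echo
i=4: L=delta, R=echo=BASE -> take LEFT -> delta
i=5: L=alpha, R=bravo=BASE -> take LEFT -> alpha
i=6: L=alpha, R=echo=BASE -> take LEFT -> alpha
Conflict count: 0

Answer: 0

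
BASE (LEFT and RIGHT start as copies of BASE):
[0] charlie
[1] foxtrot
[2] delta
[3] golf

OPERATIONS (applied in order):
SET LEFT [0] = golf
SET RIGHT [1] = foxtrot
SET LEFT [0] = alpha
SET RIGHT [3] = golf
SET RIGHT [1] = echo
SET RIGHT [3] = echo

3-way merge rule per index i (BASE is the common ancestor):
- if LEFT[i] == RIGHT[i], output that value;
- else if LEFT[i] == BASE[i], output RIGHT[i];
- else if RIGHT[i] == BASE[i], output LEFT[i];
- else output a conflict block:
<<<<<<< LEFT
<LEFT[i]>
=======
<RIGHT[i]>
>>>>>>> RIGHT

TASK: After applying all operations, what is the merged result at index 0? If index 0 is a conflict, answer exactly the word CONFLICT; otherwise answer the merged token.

Final LEFT:  [alpha, foxtrot, delta, golf]
Final RIGHT: [charlie, echo, delta, echo]
i=0: L=alpha, R=charlie=BASE -> take LEFT -> alpha
i=1: L=foxtrot=BASE, R=echo -> take RIGHT -> echo
i=2: L=delta R=delta -> agree -> delta
i=3: L=golf=BASE, R=echo -> take RIGHT -> echo
Index 0 -> alpha

Answer: alpha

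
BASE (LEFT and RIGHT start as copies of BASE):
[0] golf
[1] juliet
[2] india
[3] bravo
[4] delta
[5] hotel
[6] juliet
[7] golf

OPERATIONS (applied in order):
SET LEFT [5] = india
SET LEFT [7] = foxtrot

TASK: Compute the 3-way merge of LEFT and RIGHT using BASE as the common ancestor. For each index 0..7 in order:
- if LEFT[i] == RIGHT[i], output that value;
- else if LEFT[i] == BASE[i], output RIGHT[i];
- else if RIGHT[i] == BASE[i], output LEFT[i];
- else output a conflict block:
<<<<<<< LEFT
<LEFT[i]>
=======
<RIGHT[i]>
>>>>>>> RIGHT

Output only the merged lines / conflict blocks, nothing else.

Answer: golf
juliet
india
bravo
delta
india
juliet
foxtrot

Derivation:
Final LEFT:  [golf, juliet, india, bravo, delta, india, juliet, foxtrot]
Final RIGHT: [golf, juliet, india, bravo, delta, hotel, juliet, golf]
i=0: L=golf R=golf -> agree -> golf
i=1: L=juliet R=juliet -> agree -> juliet
i=2: L=india R=india -> agree -> india
i=3: L=bravo R=bravo -> agree -> bravo
i=4: L=delta R=delta -> agree -> delta
i=5: L=india, R=hotel=BASE -> take LEFT -> india
i=6: L=juliet R=juliet -> agree -> juliet
i=7: L=foxtrot, R=golf=BASE -> take LEFT -> foxtrot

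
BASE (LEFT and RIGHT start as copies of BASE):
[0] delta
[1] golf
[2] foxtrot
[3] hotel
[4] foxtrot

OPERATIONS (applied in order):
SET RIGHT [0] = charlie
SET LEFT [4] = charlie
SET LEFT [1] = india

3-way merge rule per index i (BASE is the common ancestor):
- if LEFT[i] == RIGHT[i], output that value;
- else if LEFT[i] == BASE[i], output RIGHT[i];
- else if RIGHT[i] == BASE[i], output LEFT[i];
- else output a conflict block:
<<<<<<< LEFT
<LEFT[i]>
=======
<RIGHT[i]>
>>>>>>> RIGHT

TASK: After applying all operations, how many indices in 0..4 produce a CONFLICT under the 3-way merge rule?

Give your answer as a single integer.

Answer: 0

Derivation:
Final LEFT:  [delta, india, foxtrot, hotel, charlie]
Final RIGHT: [charlie, golf, foxtrot, hotel, foxtrot]
i=0: L=delta=BASE, R=charlie -> take RIGHT -> charlie
i=1: L=india, R=golf=BASE -> take LEFT -> india
i=2: L=foxtrot R=foxtrot -> agree -> foxtrot
i=3: L=hotel R=hotel -> agree -> hotel
i=4: L=charlie, R=foxtrot=BASE -> take LEFT -> charlie
Conflict count: 0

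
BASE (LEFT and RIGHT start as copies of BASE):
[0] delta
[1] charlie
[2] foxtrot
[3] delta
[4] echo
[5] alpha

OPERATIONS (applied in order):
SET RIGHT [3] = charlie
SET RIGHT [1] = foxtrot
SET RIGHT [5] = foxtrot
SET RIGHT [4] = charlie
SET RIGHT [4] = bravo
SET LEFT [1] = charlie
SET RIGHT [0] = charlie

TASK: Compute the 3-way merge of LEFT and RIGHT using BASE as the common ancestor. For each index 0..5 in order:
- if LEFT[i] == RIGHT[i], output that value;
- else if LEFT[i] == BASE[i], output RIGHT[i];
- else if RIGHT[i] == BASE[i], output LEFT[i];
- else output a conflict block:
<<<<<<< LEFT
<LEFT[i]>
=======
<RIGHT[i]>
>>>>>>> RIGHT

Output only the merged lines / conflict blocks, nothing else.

Final LEFT:  [delta, charlie, foxtrot, delta, echo, alpha]
Final RIGHT: [charlie, foxtrot, foxtrot, charlie, bravo, foxtrot]
i=0: L=delta=BASE, R=charlie -> take RIGHT -> charlie
i=1: L=charlie=BASE, R=foxtrot -> take RIGHT -> foxtrot
i=2: L=foxtrot R=foxtrot -> agree -> foxtrot
i=3: L=delta=BASE, R=charlie -> take RIGHT -> charlie
i=4: L=echo=BASE, R=bravo -> take RIGHT -> bravo
i=5: L=alpha=BASE, R=foxtrot -> take RIGHT -> foxtrot

Answer: charlie
foxtrot
foxtrot
charlie
bravo
foxtrot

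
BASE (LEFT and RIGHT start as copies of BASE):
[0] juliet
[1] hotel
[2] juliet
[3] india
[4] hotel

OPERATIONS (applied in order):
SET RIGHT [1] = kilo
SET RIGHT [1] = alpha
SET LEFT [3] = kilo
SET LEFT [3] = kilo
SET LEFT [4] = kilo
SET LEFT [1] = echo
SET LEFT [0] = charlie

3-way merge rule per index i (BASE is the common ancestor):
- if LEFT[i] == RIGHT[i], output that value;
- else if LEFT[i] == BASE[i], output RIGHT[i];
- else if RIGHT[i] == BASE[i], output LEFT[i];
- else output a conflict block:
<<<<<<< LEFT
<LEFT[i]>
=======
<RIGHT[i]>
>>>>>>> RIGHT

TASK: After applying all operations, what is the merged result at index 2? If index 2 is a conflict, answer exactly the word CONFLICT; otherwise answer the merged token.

Final LEFT:  [charlie, echo, juliet, kilo, kilo]
Final RIGHT: [juliet, alpha, juliet, india, hotel]
i=0: L=charlie, R=juliet=BASE -> take LEFT -> charlie
i=1: BASE=hotel L=echo R=alpha all differ -> CONFLICT
i=2: L=juliet R=juliet -> agree -> juliet
i=3: L=kilo, R=india=BASE -> take LEFT -> kilo
i=4: L=kilo, R=hotel=BASE -> take LEFT -> kilo
Index 2 -> juliet

Answer: juliet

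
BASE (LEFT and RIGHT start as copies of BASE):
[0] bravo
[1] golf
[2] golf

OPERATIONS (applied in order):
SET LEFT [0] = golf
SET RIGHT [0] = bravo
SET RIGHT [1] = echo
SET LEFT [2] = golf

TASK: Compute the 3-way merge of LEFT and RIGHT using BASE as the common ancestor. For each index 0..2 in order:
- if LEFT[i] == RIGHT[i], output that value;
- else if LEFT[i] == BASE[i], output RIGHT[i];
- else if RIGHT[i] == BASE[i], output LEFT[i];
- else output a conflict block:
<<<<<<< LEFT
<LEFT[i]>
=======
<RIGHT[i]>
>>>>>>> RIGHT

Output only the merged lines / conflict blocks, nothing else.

Final LEFT:  [golf, golf, golf]
Final RIGHT: [bravo, echo, golf]
i=0: L=golf, R=bravo=BASE -> take LEFT -> golf
i=1: L=golf=BASE, R=echo -> take RIGHT -> echo
i=2: L=golf R=golf -> agree -> golf

Answer: golf
echo
golf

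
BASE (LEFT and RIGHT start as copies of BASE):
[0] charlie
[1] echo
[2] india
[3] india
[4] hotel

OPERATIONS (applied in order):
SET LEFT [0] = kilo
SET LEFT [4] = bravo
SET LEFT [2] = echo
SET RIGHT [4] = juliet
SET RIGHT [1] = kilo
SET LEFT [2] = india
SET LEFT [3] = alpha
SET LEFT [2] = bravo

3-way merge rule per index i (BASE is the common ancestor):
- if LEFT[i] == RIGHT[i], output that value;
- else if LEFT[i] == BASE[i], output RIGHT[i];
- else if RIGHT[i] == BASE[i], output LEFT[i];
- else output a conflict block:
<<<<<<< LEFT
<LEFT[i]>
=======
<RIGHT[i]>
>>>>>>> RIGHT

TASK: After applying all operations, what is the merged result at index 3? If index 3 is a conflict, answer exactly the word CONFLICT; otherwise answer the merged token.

Answer: alpha

Derivation:
Final LEFT:  [kilo, echo, bravo, alpha, bravo]
Final RIGHT: [charlie, kilo, india, india, juliet]
i=0: L=kilo, R=charlie=BASE -> take LEFT -> kilo
i=1: L=echo=BASE, R=kilo -> take RIGHT -> kilo
i=2: L=bravo, R=india=BASE -> take LEFT -> bravo
i=3: L=alpha, R=india=BASE -> take LEFT -> alpha
i=4: BASE=hotel L=bravo R=juliet all differ -> CONFLICT
Index 3 -> alpha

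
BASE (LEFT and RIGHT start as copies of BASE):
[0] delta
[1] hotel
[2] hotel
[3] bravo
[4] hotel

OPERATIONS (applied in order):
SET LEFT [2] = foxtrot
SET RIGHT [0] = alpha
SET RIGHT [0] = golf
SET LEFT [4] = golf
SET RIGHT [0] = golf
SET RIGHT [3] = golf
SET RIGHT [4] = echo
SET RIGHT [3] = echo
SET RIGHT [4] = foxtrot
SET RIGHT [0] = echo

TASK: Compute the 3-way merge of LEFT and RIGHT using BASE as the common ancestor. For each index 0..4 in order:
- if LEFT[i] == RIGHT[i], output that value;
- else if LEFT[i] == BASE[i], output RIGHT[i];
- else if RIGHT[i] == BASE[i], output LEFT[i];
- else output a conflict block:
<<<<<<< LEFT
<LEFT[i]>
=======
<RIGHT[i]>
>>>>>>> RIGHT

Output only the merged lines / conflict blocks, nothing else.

Final LEFT:  [delta, hotel, foxtrot, bravo, golf]
Final RIGHT: [echo, hotel, hotel, echo, foxtrot]
i=0: L=delta=BASE, R=echo -> take RIGHT -> echo
i=1: L=hotel R=hotel -> agree -> hotel
i=2: L=foxtrot, R=hotel=BASE -> take LEFT -> foxtrot
i=3: L=bravo=BASE, R=echo -> take RIGHT -> echo
i=4: BASE=hotel L=golf R=foxtrot all differ -> CONFLICT

Answer: echo
hotel
foxtrot
echo
<<<<<<< LEFT
golf
=======
foxtrot
>>>>>>> RIGHT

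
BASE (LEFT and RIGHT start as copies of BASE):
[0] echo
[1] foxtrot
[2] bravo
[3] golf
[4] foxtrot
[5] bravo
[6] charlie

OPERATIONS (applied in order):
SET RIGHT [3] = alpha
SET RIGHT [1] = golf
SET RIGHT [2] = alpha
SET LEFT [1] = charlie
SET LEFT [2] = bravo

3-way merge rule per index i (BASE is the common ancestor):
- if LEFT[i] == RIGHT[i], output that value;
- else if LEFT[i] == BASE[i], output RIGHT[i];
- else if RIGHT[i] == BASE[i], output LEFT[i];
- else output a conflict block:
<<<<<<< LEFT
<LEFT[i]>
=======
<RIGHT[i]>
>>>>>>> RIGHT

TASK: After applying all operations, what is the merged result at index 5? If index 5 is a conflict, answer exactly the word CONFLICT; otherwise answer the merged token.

Answer: bravo

Derivation:
Final LEFT:  [echo, charlie, bravo, golf, foxtrot, bravo, charlie]
Final RIGHT: [echo, golf, alpha, alpha, foxtrot, bravo, charlie]
i=0: L=echo R=echo -> agree -> echo
i=1: BASE=foxtrot L=charlie R=golf all differ -> CONFLICT
i=2: L=bravo=BASE, R=alpha -> take RIGHT -> alpha
i=3: L=golf=BASE, R=alpha -> take RIGHT -> alpha
i=4: L=foxtrot R=foxtrot -> agree -> foxtrot
i=5: L=bravo R=bravo -> agree -> bravo
i=6: L=charlie R=charlie -> agree -> charlie
Index 5 -> bravo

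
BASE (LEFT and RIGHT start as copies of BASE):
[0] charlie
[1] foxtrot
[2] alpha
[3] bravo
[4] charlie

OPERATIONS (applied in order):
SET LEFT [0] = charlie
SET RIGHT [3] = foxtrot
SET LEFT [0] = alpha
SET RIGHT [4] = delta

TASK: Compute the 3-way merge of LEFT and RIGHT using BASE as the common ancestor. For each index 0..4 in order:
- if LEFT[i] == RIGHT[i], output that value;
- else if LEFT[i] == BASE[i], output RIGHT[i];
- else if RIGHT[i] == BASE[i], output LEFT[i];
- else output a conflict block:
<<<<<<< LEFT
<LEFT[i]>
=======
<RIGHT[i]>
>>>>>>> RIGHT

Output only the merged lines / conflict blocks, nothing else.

Final LEFT:  [alpha, foxtrot, alpha, bravo, charlie]
Final RIGHT: [charlie, foxtrot, alpha, foxtrot, delta]
i=0: L=alpha, R=charlie=BASE -> take LEFT -> alpha
i=1: L=foxtrot R=foxtrot -> agree -> foxtrot
i=2: L=alpha R=alpha -> agree -> alpha
i=3: L=bravo=BASE, R=foxtrot -> take RIGHT -> foxtrot
i=4: L=charlie=BASE, R=delta -> take RIGHT -> delta

Answer: alpha
foxtrot
alpha
foxtrot
delta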